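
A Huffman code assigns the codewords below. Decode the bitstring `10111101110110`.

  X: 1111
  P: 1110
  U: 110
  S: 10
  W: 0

Read left to right; each codeword is recognised as soon as it completes (prefix code):
  10→S | 1111→X | 0→W | 1110→P | 110→U
Decoded message: SXWPU

SXWPU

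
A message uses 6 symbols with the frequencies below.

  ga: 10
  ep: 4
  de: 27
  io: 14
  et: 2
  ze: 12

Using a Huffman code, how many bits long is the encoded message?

159

Merge the two smallest weights repeatedly:
combine et(2), ep(4) → 6
combine 6, ga(10) → 16
combine ze(12), io(14) → 26
combine 16, 26 → 42
combine de(27), 42 → 69
Total encoded bits = sum of merged weights = 6 + 16 + 26 + 42 + 69 = 159.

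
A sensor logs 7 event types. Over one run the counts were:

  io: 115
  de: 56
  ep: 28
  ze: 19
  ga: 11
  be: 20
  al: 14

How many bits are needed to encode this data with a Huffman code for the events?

620

Merge the two smallest weights repeatedly:
merge ga(11) and al(14): 25
merge ze(19) and be(20): 39
merge 25 and ep(28): 53
merge 39 and 53: 92
merge de(56) and 92: 148
merge io(115) and 148: 263
The encoded length is the sum of every internal node's weight: 25 + 39 + 53 + 92 + 148 + 263 = 620 bits.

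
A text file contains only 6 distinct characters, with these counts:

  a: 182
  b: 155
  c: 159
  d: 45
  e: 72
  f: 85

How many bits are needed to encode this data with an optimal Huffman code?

1715

Merge the two smallest weights repeatedly:
d(45) + e(72) → 117
f(85) + 117 → 202
b(155) + c(159) → 314
a(182) + 202 → 384
314 + 384 → 698
Each symbol's bit-cost is frequency × depth; summing gives 1715 bits (equivalently 117 + 202 + 314 + 384 + 698).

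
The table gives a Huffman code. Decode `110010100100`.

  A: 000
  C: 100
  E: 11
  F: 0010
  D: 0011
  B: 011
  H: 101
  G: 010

Read left to right; each codeword is recognised as soon as it completes (prefix code):
  11→E | 0010→F | 100→C | 100→C
Decoded message: EFCC

EFCC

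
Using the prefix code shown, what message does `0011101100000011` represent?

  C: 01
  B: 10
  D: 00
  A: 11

Read left to right; each codeword is recognised as soon as it completes (prefix code):
  00→D | 11→A | 10→B | 11→A | 00→D | 00→D | 00→D | 11→A
Decoded message: DABADDDA

DABADDDA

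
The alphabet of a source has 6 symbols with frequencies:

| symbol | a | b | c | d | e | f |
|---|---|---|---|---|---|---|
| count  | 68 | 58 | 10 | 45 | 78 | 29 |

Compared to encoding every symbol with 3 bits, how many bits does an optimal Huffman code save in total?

Fixed-length: 3 bits × 288 symbols = 864 bits.
Huffman merges:
c(10) + f(29) → 39
39 + d(45) → 84
b(58) + a(68) → 126
e(78) + 84 → 162
126 + 162 → 288
Huffman total = 39 + 84 + 126 + 162 + 288 = 699 bits.
Saving = 864 − 699 = 165 bits.

165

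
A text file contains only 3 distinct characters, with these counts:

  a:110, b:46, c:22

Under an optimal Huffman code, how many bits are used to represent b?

Repeatedly merge the two smallest:
merge c(22) and b(46): 68
merge 68 and a(110): 178
b's leaf is at depth 2, giving a 2-bit codeword.

2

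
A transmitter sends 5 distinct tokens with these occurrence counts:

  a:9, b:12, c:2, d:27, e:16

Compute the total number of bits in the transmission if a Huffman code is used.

Build the Huffman tree bottom-up:
combine c(2), a(9) → 11
combine 11, b(12) → 23
combine e(16), 23 → 39
combine d(27), 39 → 66
Each symbol's bit-cost is frequency × depth; summing gives 139 bits (equivalently 11 + 23 + 39 + 66).

139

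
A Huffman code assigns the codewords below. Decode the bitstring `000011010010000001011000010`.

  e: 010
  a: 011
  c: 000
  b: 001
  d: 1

caeecbace

Read left to right; each codeword is recognised as soon as it completes (prefix code):
  000→c | 011→a | 010→e | 010→e | 000→c | 001→b | 011→a | 000→c | 010→e
Decoded message: caeecbace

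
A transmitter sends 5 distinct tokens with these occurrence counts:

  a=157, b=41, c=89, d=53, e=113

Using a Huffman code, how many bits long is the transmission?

1000

Merge the two smallest weights repeatedly:
merge b(41) and d(53): 94
merge c(89) and 94: 183
merge e(113) and a(157): 270
merge 183 and 270: 453
The encoded length is the sum of every internal node's weight: 94 + 183 + 270 + 453 = 1000 bits.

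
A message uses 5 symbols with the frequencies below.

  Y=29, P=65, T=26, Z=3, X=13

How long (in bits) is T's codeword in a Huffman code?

Repeatedly merge the two smallest:
Z(3) + X(13) → 16
16 + T(26) → 42
Y(29) + 42 → 71
P(65) + 71 → 136
T sits 3 levels below the root, so its codeword is 3 bits.

3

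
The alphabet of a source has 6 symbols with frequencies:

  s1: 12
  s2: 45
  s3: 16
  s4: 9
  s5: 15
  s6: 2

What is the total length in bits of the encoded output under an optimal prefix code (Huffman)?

218

Greedily combine the two least-frequent nodes:
combine s6(2), s4(9) → 11
combine 11, s1(12) → 23
combine s5(15), s3(16) → 31
combine 23, 31 → 54
combine s2(45), 54 → 99
Total encoded bits = sum of merged weights = 11 + 23 + 31 + 54 + 99 = 218.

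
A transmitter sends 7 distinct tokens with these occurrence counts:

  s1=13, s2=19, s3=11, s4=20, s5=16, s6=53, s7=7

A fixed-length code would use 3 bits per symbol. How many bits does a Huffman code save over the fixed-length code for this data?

59

Fixed-length: 3 bits × 139 symbols = 417 bits.
Huffman merges:
combine s7(7), s3(11) → 18
combine s1(13), s5(16) → 29
combine 18, s2(19) → 37
combine s4(20), 29 → 49
combine 37, 49 → 86
combine s6(53), 86 → 139
Huffman total = 18 + 29 + 37 + 49 + 86 + 139 = 358 bits.
Saving = 417 − 358 = 59 bits.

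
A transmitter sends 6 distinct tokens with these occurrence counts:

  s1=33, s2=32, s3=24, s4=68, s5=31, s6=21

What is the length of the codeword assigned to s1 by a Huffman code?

2

Huffman merges, smallest pair first:
s6(21) + s3(24) → 45
s5(31) + s2(32) → 63
s1(33) + 45 → 78
63 + s4(68) → 131
78 + 131 → 209
s1 sits 2 levels below the root, so its codeword is 2 bits.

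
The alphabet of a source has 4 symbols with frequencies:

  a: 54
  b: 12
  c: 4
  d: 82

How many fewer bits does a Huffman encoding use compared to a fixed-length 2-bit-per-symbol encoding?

Fixed-length: 2 bits × 152 symbols = 304 bits.
Huffman merges:
combine c(4), b(12) → 16
combine 16, a(54) → 70
combine 70, d(82) → 152
Huffman total = 16 + 70 + 152 = 238 bits.
Saving = 304 − 238 = 66 bits.

66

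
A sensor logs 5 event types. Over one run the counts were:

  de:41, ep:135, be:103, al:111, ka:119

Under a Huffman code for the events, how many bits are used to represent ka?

Build the tree from the bottom:
de(41) + be(103) → 144
al(111) + ka(119) → 230
ep(135) + 144 → 279
230 + 279 → 509
ka sits 2 levels below the root, so its codeword is 2 bits.

2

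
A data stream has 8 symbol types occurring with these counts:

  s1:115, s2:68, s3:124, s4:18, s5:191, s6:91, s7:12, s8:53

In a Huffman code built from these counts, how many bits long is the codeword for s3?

Repeatedly merge the two smallest:
merge s7(12) and s4(18): 30
merge 30 and s8(53): 83
merge s2(68) and 83: 151
merge s6(91) and s1(115): 206
merge s3(124) and 151: 275
merge s5(191) and 206: 397
merge 275 and 397: 672
The subtree containing s3 is merged 2 times, so code length = 2.

2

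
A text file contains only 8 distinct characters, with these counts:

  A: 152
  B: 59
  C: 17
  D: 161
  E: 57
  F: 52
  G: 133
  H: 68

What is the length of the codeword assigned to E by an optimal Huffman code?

Repeatedly merge the two smallest:
combine C(17), F(52) → 69
combine E(57), B(59) → 116
combine H(68), 69 → 137
combine 116, G(133) → 249
combine 137, A(152) → 289
combine D(161), 249 → 410
combine 289, 410 → 699
E sits 4 levels below the root, so its codeword is 4 bits.

4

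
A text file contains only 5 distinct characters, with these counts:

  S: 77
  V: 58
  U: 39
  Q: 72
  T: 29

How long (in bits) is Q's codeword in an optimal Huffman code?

2

Build the tree from the bottom:
T(29) + U(39) → 68
V(58) + 68 → 126
Q(72) + S(77) → 149
126 + 149 → 275
Q's leaf is at depth 2, giving a 2-bit codeword.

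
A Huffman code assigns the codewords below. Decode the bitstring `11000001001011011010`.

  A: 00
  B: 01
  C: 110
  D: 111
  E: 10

CAAEBBECE

Read left to right; each codeword is recognised as soon as it completes (prefix code):
  110→C | 00→A | 00→A | 10→E | 01→B | 01→B | 10→E | 110→C | 10→E
Decoded message: CAAEBBECE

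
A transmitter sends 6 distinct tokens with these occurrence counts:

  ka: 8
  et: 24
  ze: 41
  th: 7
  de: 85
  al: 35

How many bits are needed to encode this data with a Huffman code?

Greedily combine the two least-frequent nodes:
th(7) + ka(8) → 15
15 + et(24) → 39
al(35) + 39 → 74
ze(41) + 74 → 115
de(85) + 115 → 200
Total encoded bits = sum of merged weights = 15 + 39 + 74 + 115 + 200 = 443.

443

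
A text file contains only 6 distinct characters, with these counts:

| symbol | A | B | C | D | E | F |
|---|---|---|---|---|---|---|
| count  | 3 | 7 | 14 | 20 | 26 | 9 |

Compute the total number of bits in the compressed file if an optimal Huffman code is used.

Greedily combine the two least-frequent nodes:
combine A(3), B(7) → 10
combine F(9), 10 → 19
combine C(14), 19 → 33
combine D(20), E(26) → 46
combine 33, 46 → 79
Each symbol's bit-cost is frequency × depth; summing gives 187 bits (equivalently 10 + 19 + 33 + 46 + 79).

187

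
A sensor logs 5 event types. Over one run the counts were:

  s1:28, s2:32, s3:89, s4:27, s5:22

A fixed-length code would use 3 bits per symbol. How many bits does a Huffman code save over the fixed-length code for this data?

Fixed-length: 3 bits × 198 symbols = 594 bits.
Huffman merges:
s5(22) + s4(27) → 49
s1(28) + s2(32) → 60
49 + 60 → 109
s3(89) + 109 → 198
Huffman total = 49 + 60 + 109 + 198 = 416 bits.
Saving = 594 − 416 = 178 bits.

178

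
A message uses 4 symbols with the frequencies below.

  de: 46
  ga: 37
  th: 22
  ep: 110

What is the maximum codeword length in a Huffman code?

3

Merge the two lowest-weight nodes at each step:
merge th(22) and ga(37): 59
merge de(46) and 59: 105
merge 105 and ep(110): 215
The first pair merged (th, ga) ends up deepest, at depth 3.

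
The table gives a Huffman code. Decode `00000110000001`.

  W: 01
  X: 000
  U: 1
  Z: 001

XZUXXU

Read left to right; each codeword is recognised as soon as it completes (prefix code):
  000→X | 001→Z | 1→U | 000→X | 000→X | 1→U
Decoded message: XZUXXU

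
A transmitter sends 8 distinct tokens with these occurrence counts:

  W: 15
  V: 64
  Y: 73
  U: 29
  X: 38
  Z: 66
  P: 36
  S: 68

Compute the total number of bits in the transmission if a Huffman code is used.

Greedily combine the two least-frequent nodes:
W(15) + U(29) → 44
P(36) + X(38) → 74
44 + V(64) → 108
Z(66) + S(68) → 134
Y(73) + 74 → 147
108 + 134 → 242
147 + 242 → 389
Total encoded bits = sum of merged weights = 44 + 74 + 108 + 134 + 147 + 242 + 389 = 1138.

1138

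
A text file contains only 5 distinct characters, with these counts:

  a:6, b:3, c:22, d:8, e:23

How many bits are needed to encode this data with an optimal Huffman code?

Merge the two smallest weights repeatedly:
merge b(3) and a(6): 9
merge d(8) and 9: 17
merge 17 and c(22): 39
merge e(23) and 39: 62
Each symbol's bit-cost is frequency × depth; summing gives 127 bits (equivalently 9 + 17 + 39 + 62).

127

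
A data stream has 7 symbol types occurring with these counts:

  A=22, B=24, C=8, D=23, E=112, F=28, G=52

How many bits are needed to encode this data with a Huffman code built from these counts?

Greedily combine the two least-frequent nodes:
combine C(8), A(22) → 30
combine D(23), B(24) → 47
combine F(28), 30 → 58
combine 47, G(52) → 99
combine 58, 99 → 157
combine E(112), 157 → 269
Each symbol's bit-cost is frequency × depth; summing gives 660 bits (equivalently 30 + 47 + 58 + 99 + 157 + 269).

660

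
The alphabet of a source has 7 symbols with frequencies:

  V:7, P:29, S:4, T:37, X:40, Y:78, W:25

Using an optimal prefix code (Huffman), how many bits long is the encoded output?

Build the Huffman tree bottom-up:
S(4) + V(7) → 11
11 + W(25) → 36
P(29) + 36 → 65
T(37) + X(40) → 77
65 + 77 → 142
Y(78) + 142 → 220
Each symbol's bit-cost is frequency × depth; summing gives 551 bits (equivalently 11 + 36 + 65 + 77 + 142 + 220).

551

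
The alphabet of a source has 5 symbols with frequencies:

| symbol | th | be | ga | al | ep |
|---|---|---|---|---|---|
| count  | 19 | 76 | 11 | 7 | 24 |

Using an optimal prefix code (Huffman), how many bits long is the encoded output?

Merge the two smallest weights repeatedly:
combine al(7), ga(11) → 18
combine 18, th(19) → 37
combine ep(24), 37 → 61
combine 61, be(76) → 137
The encoded length is the sum of every internal node's weight: 18 + 37 + 61 + 137 = 253 bits.

253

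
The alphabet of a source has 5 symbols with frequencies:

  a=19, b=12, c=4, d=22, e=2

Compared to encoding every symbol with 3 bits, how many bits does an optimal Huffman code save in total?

Fixed-length: 3 bits × 59 symbols = 177 bits.
Huffman merges:
e(2) + c(4) → 6
6 + b(12) → 18
18 + a(19) → 37
d(22) + 37 → 59
Huffman total = 6 + 18 + 37 + 59 = 120 bits.
Saving = 177 − 120 = 57 bits.

57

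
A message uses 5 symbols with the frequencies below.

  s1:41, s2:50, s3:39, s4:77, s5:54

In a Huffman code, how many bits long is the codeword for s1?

Huffman merges, smallest pair first:
combine s3(39), s1(41) → 80
combine s2(50), s5(54) → 104
combine s4(77), 80 → 157
combine 104, 157 → 261
s1 sits 3 levels below the root, so its codeword is 3 bits.

3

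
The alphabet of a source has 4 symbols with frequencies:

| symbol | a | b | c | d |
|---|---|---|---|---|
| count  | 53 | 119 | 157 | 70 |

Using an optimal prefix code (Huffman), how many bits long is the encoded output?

Build the Huffman tree bottom-up:
combine a(53), d(70) → 123
combine b(119), 123 → 242
combine c(157), 242 → 399
Each symbol's bit-cost is frequency × depth; summing gives 764 bits (equivalently 123 + 242 + 399).

764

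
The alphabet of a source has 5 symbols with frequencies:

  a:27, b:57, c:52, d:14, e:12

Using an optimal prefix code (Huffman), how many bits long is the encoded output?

346

Merge the two smallest weights repeatedly:
combine e(12), d(14) → 26
combine 26, a(27) → 53
combine c(52), 53 → 105
combine b(57), 105 → 162
Each symbol's bit-cost is frequency × depth; summing gives 346 bits (equivalently 26 + 53 + 105 + 162).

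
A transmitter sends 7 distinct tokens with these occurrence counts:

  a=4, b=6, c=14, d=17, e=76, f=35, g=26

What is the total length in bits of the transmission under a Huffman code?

416

Merge the two smallest weights repeatedly:
a(4) + b(6) → 10
10 + c(14) → 24
d(17) + 24 → 41
g(26) + f(35) → 61
41 + 61 → 102
e(76) + 102 → 178
Total encoded bits = sum of merged weights = 10 + 24 + 41 + 61 + 102 + 178 = 416.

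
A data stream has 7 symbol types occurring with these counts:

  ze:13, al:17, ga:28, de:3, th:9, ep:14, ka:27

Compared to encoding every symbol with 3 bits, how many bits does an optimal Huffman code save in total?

43

Fixed-length: 3 bits × 111 symbols = 333 bits.
Huffman merges:
combine de(3), th(9) → 12
combine 12, ze(13) → 25
combine ep(14), al(17) → 31
combine 25, ka(27) → 52
combine ga(28), 31 → 59
combine 52, 59 → 111
Huffman total = 12 + 25 + 31 + 52 + 59 + 111 = 290 bits.
Saving = 333 − 290 = 43 bits.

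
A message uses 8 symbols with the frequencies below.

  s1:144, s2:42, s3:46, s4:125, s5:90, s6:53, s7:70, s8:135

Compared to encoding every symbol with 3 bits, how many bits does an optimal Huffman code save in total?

68

Fixed-length: 3 bits × 705 symbols = 2115 bits.
Huffman merges:
combine s2(42), s3(46) → 88
combine s6(53), s7(70) → 123
combine 88, s5(90) → 178
combine 123, s4(125) → 248
combine s8(135), s1(144) → 279
combine 178, 248 → 426
combine 279, 426 → 705
Huffman total = 88 + 123 + 178 + 248 + 279 + 426 + 705 = 2047 bits.
Saving = 2115 − 2047 = 68 bits.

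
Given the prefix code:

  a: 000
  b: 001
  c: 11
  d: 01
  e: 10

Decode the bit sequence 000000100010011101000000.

Read left to right; each codeword is recognised as soon as it completes (prefix code):
  000→a | 000→a | 10→e | 001→b | 001→b | 11→c | 01→d | 000→a | 000→a
Decoded message: aaebbcdaa

aaebbcdaa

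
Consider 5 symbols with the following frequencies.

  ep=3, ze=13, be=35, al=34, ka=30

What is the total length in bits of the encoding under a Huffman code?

246

Merge the two smallest weights repeatedly:
merge ep(3) and ze(13): 16
merge 16 and ka(30): 46
merge al(34) and be(35): 69
merge 46 and 69: 115
Total encoded bits = sum of merged weights = 16 + 46 + 69 + 115 = 246.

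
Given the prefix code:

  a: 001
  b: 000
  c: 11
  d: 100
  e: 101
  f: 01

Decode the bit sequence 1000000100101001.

dbfafa

Read left to right; each codeword is recognised as soon as it completes (prefix code):
  100→d | 000→b | 01→f | 001→a | 01→f | 001→a
Decoded message: dbfafa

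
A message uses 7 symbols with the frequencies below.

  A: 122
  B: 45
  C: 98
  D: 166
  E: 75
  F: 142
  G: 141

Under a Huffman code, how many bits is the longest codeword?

Merge the two lowest-weight nodes at each step:
B(45) + E(75) → 120
C(98) + 120 → 218
A(122) + G(141) → 263
F(142) + D(166) → 308
218 + 263 → 481
308 + 481 → 789
The first pair merged (B, E) ends up deepest, at depth 4.

4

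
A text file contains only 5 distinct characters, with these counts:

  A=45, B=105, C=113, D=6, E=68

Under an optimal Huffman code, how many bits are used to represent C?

Huffman merges, smallest pair first:
merge D(6) and A(45): 51
merge 51 and E(68): 119
merge B(105) and C(113): 218
merge 119 and 218: 337
C's leaf is at depth 2, giving a 2-bit codeword.

2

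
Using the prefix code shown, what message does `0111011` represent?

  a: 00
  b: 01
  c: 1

Read left to right; each codeword is recognised as soon as it completes (prefix code):
  01→b | 1→c | 1→c | 01→b | 1→c
Decoded message: bccbc

bccbc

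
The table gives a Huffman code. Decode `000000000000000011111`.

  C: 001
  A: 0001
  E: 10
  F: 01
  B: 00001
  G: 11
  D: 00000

Read left to right; each codeword is recognised as soon as it completes (prefix code):
  00000→D | 00000→D | 00000→D | 01→F | 11→G | 11→G
Decoded message: DDDFGG

DDDFGG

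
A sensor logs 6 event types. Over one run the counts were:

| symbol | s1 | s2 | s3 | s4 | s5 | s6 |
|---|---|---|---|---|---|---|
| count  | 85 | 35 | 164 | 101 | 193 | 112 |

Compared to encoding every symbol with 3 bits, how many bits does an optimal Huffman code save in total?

Fixed-length: 3 bits × 690 symbols = 2070 bits.
Huffman merges:
combine s2(35), s1(85) → 120
combine s4(101), s6(112) → 213
combine 120, s3(164) → 284
combine s5(193), 213 → 406
combine 284, 406 → 690
Huffman total = 120 + 213 + 284 + 406 + 690 = 1713 bits.
Saving = 2070 − 1713 = 357 bits.

357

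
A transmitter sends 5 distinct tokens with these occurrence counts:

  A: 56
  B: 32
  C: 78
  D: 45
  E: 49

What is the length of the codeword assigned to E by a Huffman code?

Build the tree from the bottom:
combine B(32), D(45) → 77
combine E(49), A(56) → 105
combine 77, C(78) → 155
combine 105, 155 → 260
The subtree containing E is merged 2 times, so code length = 2.

2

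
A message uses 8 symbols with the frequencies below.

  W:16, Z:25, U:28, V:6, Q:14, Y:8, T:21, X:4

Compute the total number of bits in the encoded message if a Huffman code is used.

Greedily combine the two least-frequent nodes:
combine X(4), V(6) → 10
combine Y(8), 10 → 18
combine Q(14), W(16) → 30
combine 18, T(21) → 39
combine Z(25), U(28) → 53
combine 30, 39 → 69
combine 53, 69 → 122
The encoded length is the sum of every internal node's weight: 10 + 18 + 30 + 39 + 53 + 69 + 122 = 341 bits.

341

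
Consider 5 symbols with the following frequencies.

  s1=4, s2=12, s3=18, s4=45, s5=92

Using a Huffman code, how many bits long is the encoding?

Build the Huffman tree bottom-up:
s1(4) + s2(12) → 16
16 + s3(18) → 34
34 + s4(45) → 79
79 + s5(92) → 171
Total encoded bits = sum of merged weights = 16 + 34 + 79 + 171 = 300.

300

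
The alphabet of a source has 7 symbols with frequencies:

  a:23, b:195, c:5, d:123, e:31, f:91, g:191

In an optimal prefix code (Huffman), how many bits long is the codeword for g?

2

Huffman merges, smallest pair first:
merge c(5) and a(23): 28
merge 28 and e(31): 59
merge 59 and f(91): 150
merge d(123) and 150: 273
merge g(191) and b(195): 386
merge 273 and 386: 659
The subtree containing g is merged 2 times, so code length = 2.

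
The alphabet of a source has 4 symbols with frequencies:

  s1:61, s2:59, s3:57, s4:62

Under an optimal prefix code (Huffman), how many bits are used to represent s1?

2

Huffman merges, smallest pair first:
combine s3(57), s2(59) → 116
combine s1(61), s4(62) → 123
combine 116, 123 → 239
s1's leaf is at depth 2, giving a 2-bit codeword.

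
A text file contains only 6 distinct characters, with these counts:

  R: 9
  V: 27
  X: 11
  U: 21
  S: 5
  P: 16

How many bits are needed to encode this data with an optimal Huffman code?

Build the Huffman tree bottom-up:
S(5) + R(9) → 14
X(11) + 14 → 25
P(16) + U(21) → 37
25 + V(27) → 52
37 + 52 → 89
Each symbol's bit-cost is frequency × depth; summing gives 217 bits (equivalently 14 + 25 + 37 + 52 + 89).

217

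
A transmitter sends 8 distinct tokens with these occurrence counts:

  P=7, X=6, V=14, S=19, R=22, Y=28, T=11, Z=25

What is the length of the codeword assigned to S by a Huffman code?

3

Build the tree from the bottom:
X(6) + P(7) → 13
T(11) + 13 → 24
V(14) + S(19) → 33
R(22) + 24 → 46
Z(25) + Y(28) → 53
33 + 46 → 79
53 + 79 → 132
S sits 3 levels below the root, so its codeword is 3 bits.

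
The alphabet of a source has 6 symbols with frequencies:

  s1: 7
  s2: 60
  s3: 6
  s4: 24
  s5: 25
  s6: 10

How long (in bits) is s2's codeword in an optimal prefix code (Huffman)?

1

Repeatedly merge the two smallest:
merge s3(6) and s1(7): 13
merge s6(10) and 13: 23
merge 23 and s4(24): 47
merge s5(25) and 47: 72
merge s2(60) and 72: 132
s2 sits one level below the root: a 1-bit codeword.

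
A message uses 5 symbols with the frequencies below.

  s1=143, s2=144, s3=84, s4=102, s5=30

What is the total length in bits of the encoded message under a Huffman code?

1120

Merge the two smallest weights repeatedly:
combine s5(30), s3(84) → 114
combine s4(102), 114 → 216
combine s1(143), s2(144) → 287
combine 216, 287 → 503
Each symbol's bit-cost is frequency × depth; summing gives 1120 bits (equivalently 114 + 216 + 287 + 503).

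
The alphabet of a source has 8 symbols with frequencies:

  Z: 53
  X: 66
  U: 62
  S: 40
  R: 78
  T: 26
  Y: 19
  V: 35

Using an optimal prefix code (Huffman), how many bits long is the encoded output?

Build the Huffman tree bottom-up:
combine Y(19), T(26) → 45
combine V(35), S(40) → 75
combine 45, Z(53) → 98
combine U(62), X(66) → 128
combine 75, R(78) → 153
combine 98, 128 → 226
combine 153, 226 → 379
Each symbol's bit-cost is frequency × depth; summing gives 1104 bits (equivalently 45 + 75 + 98 + 128 + 153 + 226 + 379).

1104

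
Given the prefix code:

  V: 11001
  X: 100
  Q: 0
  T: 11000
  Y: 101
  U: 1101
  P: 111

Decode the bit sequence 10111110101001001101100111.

YPYQXXUXP

Read left to right; each codeword is recognised as soon as it completes (prefix code):
  101→Y | 111→P | 101→Y | 0→Q | 100→X | 100→X | 1101→U | 100→X | 111→P
Decoded message: YPYQXXUXP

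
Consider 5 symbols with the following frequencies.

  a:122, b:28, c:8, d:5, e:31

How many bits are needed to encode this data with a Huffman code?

320

Greedily combine the two least-frequent nodes:
merge d(5) and c(8): 13
merge 13 and b(28): 41
merge e(31) and 41: 72
merge 72 and a(122): 194
Total encoded bits = sum of merged weights = 13 + 41 + 72 + 194 = 320.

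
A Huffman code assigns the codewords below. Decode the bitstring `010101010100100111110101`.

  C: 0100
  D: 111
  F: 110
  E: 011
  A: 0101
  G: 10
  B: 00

AACGEDA

Read left to right; each codeword is recognised as soon as it completes (prefix code):
  0101→A | 0101→A | 0100→C | 10→G | 011→E | 111→D | 0101→A
Decoded message: AACGEDA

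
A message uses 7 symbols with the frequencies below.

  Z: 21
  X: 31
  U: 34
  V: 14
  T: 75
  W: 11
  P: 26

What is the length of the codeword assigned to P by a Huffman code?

Huffman merges, smallest pair first:
merge W(11) and V(14): 25
merge Z(21) and 25: 46
merge P(26) and X(31): 57
merge U(34) and 46: 80
merge 57 and T(75): 132
merge 80 and 132: 212
P's leaf is at depth 3, giving a 3-bit codeword.

3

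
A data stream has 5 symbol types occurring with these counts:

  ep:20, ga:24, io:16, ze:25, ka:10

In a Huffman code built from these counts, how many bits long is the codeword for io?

Build the tree from the bottom:
ka(10) + io(16) → 26
ep(20) + ga(24) → 44
ze(25) + 26 → 51
44 + 51 → 95
io sits 3 levels below the root, so its codeword is 3 bits.

3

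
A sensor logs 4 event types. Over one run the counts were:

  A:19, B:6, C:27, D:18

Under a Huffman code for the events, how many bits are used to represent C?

1

Huffman merges, smallest pair first:
B(6) + D(18) → 24
A(19) + 24 → 43
C(27) + 43 → 70
C is a child of the root — depth 1, so its codeword is a single bit.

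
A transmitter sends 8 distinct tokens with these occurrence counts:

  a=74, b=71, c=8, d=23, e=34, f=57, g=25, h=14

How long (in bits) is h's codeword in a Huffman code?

Huffman merges, smallest pair first:
combine c(8), h(14) → 22
combine 22, d(23) → 45
combine g(25), e(34) → 59
combine 45, f(57) → 102
combine 59, b(71) → 130
combine a(74), 102 → 176
combine 130, 176 → 306
The subtree containing h is merged 5 times, so code length = 5.

5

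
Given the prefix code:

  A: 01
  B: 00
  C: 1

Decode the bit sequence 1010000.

CABB

Read left to right; each codeword is recognised as soon as it completes (prefix code):
  1→C | 01→A | 00→B | 00→B
Decoded message: CABB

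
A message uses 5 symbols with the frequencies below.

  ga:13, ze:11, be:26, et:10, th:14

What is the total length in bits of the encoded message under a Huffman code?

Greedily combine the two least-frequent nodes:
merge et(10) and ze(11): 21
merge ga(13) and th(14): 27
merge 21 and be(26): 47
merge 27 and 47: 74
Total encoded bits = sum of merged weights = 21 + 27 + 47 + 74 = 169.

169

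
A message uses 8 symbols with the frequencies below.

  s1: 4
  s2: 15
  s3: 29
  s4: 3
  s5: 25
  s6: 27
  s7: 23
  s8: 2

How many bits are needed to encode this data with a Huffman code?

Build the Huffman tree bottom-up:
combine s8(2), s4(3) → 5
combine s1(4), 5 → 9
combine 9, s2(15) → 24
combine s7(23), 24 → 47
combine s5(25), s6(27) → 52
combine s3(29), 47 → 76
combine 52, 76 → 128
Total encoded bits = sum of merged weights = 5 + 9 + 24 + 47 + 52 + 76 + 128 = 341.

341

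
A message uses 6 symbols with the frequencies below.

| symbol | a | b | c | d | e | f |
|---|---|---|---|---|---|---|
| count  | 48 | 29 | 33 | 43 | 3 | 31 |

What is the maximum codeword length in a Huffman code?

Merge the two lowest-weight nodes at each step:
e(3) + b(29) → 32
f(31) + 32 → 63
c(33) + d(43) → 76
a(48) + 63 → 111
76 + 111 → 187
The rarest symbols sit at the bottom; the longest codeword is 4 bits.

4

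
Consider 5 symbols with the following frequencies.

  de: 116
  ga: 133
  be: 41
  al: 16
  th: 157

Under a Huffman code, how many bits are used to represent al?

Huffman merges, smallest pair first:
al(16) + be(41) → 57
57 + de(116) → 173
ga(133) + th(157) → 290
173 + 290 → 463
al's leaf is at depth 3, giving a 3-bit codeword.

3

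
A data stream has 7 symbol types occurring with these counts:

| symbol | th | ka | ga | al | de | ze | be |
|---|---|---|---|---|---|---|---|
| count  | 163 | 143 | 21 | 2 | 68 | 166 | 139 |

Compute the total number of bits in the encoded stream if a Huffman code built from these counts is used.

Merge the two smallest weights repeatedly:
al(2) + ga(21) → 23
23 + de(68) → 91
91 + be(139) → 230
ka(143) + th(163) → 306
ze(166) + 230 → 396
306 + 396 → 702
The encoded length is the sum of every internal node's weight: 23 + 91 + 230 + 306 + 396 + 702 = 1748 bits.

1748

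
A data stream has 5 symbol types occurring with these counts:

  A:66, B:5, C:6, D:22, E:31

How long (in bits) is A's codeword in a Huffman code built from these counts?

Repeatedly merge the two smallest:
B(5) + C(6) → 11
11 + D(22) → 33
E(31) + 33 → 64
64 + A(66) → 130
A is a child of the root — depth 1, so its codeword is a single bit.

1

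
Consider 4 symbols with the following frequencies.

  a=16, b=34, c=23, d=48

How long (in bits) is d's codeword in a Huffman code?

1

Repeatedly merge the two smallest:
a(16) + c(23) → 39
b(34) + 39 → 73
d(48) + 73 → 121
d is merged only at the final step, so code length = 1.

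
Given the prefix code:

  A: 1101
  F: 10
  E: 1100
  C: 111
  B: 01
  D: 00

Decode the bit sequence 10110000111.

FEDC

Read left to right; each codeword is recognised as soon as it completes (prefix code):
  10→F | 1100→E | 00→D | 111→C
Decoded message: FEDC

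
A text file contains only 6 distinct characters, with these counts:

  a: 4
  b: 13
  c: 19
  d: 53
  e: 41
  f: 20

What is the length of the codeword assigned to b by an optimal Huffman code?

Build the tree from the bottom:
merge a(4) and b(13): 17
merge 17 and c(19): 36
merge f(20) and 36: 56
merge e(41) and d(53): 94
merge 56 and 94: 150
b sits 4 levels below the root, so its codeword is 4 bits.

4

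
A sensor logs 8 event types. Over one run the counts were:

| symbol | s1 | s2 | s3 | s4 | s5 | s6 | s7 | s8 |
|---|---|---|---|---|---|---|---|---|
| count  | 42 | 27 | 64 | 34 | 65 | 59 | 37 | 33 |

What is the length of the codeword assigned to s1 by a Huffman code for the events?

3

Huffman merges, smallest pair first:
combine s2(27), s8(33) → 60
combine s4(34), s7(37) → 71
combine s1(42), s6(59) → 101
combine 60, s3(64) → 124
combine s5(65), 71 → 136
combine 101, 124 → 225
combine 136, 225 → 361
s1's leaf is at depth 3, giving a 3-bit codeword.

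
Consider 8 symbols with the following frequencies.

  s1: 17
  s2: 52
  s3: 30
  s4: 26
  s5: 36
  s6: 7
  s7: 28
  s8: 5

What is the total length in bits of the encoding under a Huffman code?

556

Build the Huffman tree bottom-up:
combine s8(5), s6(7) → 12
combine 12, s1(17) → 29
combine s4(26), s7(28) → 54
combine 29, s3(30) → 59
combine s5(36), s2(52) → 88
combine 54, 59 → 113
combine 88, 113 → 201
Each symbol's bit-cost is frequency × depth; summing gives 556 bits (equivalently 12 + 29 + 54 + 59 + 88 + 113 + 201).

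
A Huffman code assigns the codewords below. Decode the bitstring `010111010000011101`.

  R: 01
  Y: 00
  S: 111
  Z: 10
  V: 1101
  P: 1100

RRVYYRV

Read left to right; each codeword is recognised as soon as it completes (prefix code):
  01→R | 01→R | 1101→V | 00→Y | 00→Y | 01→R | 1101→V
Decoded message: RRVYYRV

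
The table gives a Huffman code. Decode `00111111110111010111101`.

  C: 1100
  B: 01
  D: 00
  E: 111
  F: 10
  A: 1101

Read left to right; each codeword is recognised as soon as it completes (prefix code):
  00→D | 111→E | 111→E | 1101→A | 1101→A | 01→B | 111→E | 01→B
Decoded message: DEEAABEB

DEEAABEB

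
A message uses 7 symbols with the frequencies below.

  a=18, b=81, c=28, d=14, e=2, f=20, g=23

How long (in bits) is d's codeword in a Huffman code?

Huffman merges, smallest pair first:
merge e(2) and d(14): 16
merge 16 and a(18): 34
merge f(20) and g(23): 43
merge c(28) and 34: 62
merge 43 and 62: 105
merge b(81) and 105: 186
d's leaf is at depth 5, giving a 5-bit codeword.

5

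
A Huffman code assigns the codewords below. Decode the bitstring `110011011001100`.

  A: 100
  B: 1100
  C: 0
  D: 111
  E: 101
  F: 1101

BFAB

Read left to right; each codeword is recognised as soon as it completes (prefix code):
  1100→B | 1101→F | 100→A | 1100→B
Decoded message: BFAB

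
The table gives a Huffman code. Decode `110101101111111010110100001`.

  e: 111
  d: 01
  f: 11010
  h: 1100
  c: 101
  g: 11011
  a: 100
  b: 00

Read left to right; each codeword is recognised as soon as it completes (prefix code):
  11010→f | 11011→g | 111→e | 11010→f | 11010→f | 00→b | 01→d
Decoded message: fgeffbd

fgeffbd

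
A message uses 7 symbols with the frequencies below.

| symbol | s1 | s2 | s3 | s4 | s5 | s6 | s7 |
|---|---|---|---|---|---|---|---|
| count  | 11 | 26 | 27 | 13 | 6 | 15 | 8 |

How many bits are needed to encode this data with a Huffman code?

Merge the two smallest weights repeatedly:
s5(6) + s7(8) → 14
s1(11) + s4(13) → 24
14 + s6(15) → 29
24 + s2(26) → 50
s3(27) + 29 → 56
50 + 56 → 106
The encoded length is the sum of every internal node's weight: 14 + 24 + 29 + 50 + 56 + 106 = 279 bits.

279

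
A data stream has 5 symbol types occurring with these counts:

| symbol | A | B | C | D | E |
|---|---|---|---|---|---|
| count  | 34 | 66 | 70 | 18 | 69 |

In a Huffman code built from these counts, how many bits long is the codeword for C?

2

Repeatedly merge the two smallest:
merge D(18) and A(34): 52
merge 52 and B(66): 118
merge E(69) and C(70): 139
merge 118 and 139: 257
C's leaf is at depth 2, giving a 2-bit codeword.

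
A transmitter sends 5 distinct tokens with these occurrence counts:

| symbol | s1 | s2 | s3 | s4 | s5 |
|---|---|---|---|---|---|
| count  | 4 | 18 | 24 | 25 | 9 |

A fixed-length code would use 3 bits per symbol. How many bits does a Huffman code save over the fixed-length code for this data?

67

Fixed-length: 3 bits × 80 symbols = 240 bits.
Huffman merges:
s1(4) + s5(9) → 13
13 + s2(18) → 31
s3(24) + s4(25) → 49
31 + 49 → 80
Huffman total = 13 + 31 + 49 + 80 = 173 bits.
Saving = 240 − 173 = 67 bits.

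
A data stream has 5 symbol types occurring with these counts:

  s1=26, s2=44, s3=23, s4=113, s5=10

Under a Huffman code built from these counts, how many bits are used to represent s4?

1

Build the tree from the bottom:
s5(10) + s3(23) → 33
s1(26) + 33 → 59
s2(44) + 59 → 103
103 + s4(113) → 216
s4 sits one level below the root: a 1-bit codeword.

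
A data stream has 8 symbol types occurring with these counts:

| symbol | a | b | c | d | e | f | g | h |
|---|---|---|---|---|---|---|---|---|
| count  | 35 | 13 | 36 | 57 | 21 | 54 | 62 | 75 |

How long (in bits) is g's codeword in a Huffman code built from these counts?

3

Huffman merges, smallest pair first:
b(13) + e(21) → 34
34 + a(35) → 69
c(36) + f(54) → 90
d(57) + g(62) → 119
69 + h(75) → 144
90 + 119 → 209
144 + 209 → 353
g sits 3 levels below the root, so its codeword is 3 bits.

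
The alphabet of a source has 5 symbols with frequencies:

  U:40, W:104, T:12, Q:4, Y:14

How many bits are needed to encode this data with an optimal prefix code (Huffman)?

Greedily combine the two least-frequent nodes:
merge Q(4) and T(12): 16
merge Y(14) and 16: 30
merge 30 and U(40): 70
merge 70 and W(104): 174
Each symbol's bit-cost is frequency × depth; summing gives 290 bits (equivalently 16 + 30 + 70 + 174).

290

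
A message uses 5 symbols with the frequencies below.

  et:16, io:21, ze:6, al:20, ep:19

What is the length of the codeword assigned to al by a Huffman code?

2

Build the tree from the bottom:
ze(6) + et(16) → 22
ep(19) + al(20) → 39
io(21) + 22 → 43
39 + 43 → 82
The subtree containing al is merged 2 times, so code length = 2.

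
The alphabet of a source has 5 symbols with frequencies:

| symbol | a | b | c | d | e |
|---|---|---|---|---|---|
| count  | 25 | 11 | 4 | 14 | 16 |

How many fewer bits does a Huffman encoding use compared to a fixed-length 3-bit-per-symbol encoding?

Fixed-length: 3 bits × 70 symbols = 210 bits.
Huffman merges:
c(4) + b(11) → 15
d(14) + 15 → 29
e(16) + a(25) → 41
29 + 41 → 70
Huffman total = 15 + 29 + 41 + 70 = 155 bits.
Saving = 210 − 155 = 55 bits.

55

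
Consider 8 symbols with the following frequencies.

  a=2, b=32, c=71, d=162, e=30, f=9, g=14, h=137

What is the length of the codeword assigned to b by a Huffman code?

4

Build the tree from the bottom:
merge a(2) and f(9): 11
merge 11 and g(14): 25
merge 25 and e(30): 55
merge b(32) and 55: 87
merge c(71) and 87: 158
merge h(137) and 158: 295
merge d(162) and 295: 457
b's leaf is at depth 4, giving a 4-bit codeword.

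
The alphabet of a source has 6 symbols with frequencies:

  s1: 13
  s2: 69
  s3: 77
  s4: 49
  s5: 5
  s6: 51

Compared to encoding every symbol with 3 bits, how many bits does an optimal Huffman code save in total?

179

Fixed-length: 3 bits × 264 symbols = 792 bits.
Huffman merges:
combine s5(5), s1(13) → 18
combine 18, s4(49) → 67
combine s6(51), 67 → 118
combine s2(69), s3(77) → 146
combine 118, 146 → 264
Huffman total = 18 + 67 + 118 + 146 + 264 = 613 bits.
Saving = 792 − 613 = 179 bits.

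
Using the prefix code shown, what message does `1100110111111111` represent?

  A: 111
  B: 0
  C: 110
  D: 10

CBCAAA

Read left to right; each codeword is recognised as soon as it completes (prefix code):
  110→C | 0→B | 110→C | 111→A | 111→A | 111→A
Decoded message: CBCAAA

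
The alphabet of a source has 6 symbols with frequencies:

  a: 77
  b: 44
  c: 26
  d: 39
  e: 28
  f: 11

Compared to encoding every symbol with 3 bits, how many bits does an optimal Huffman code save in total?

Fixed-length: 3 bits × 225 symbols = 675 bits.
Huffman merges:
combine f(11), c(26) → 37
combine e(28), 37 → 65
combine d(39), b(44) → 83
combine 65, a(77) → 142
combine 83, 142 → 225
Huffman total = 37 + 65 + 83 + 142 + 225 = 552 bits.
Saving = 675 − 552 = 123 bits.

123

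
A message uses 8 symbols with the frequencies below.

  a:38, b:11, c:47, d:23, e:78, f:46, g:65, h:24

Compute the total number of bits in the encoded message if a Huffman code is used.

945

Greedily combine the two least-frequent nodes:
b(11) + d(23) → 34
h(24) + 34 → 58
a(38) + f(46) → 84
c(47) + 58 → 105
g(65) + e(78) → 143
84 + 105 → 189
143 + 189 → 332
Each symbol's bit-cost is frequency × depth; summing gives 945 bits (equivalently 34 + 58 + 84 + 105 + 143 + 189 + 332).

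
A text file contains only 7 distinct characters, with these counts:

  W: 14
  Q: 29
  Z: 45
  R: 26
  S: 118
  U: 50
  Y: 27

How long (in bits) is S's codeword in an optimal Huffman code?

Huffman merges, smallest pair first:
W(14) + R(26) → 40
Y(27) + Q(29) → 56
40 + Z(45) → 85
U(50) + 56 → 106
85 + 106 → 191
S(118) + 191 → 309
S is merged only at the final step, so code length = 1.

1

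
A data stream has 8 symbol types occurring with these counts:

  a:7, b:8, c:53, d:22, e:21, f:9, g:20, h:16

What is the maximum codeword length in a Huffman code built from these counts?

4

Merge the two lowest-weight nodes at each step:
a(7) + b(8) → 15
f(9) + 15 → 24
h(16) + g(20) → 36
e(21) + d(22) → 43
24 + 36 → 60
43 + c(53) → 96
60 + 96 → 156
The first pair merged (a, b) ends up deepest, at depth 4.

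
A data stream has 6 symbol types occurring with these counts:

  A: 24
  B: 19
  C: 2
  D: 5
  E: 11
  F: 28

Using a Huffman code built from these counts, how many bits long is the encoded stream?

203

Build the Huffman tree bottom-up:
merge C(2) and D(5): 7
merge 7 and E(11): 18
merge 18 and B(19): 37
merge A(24) and F(28): 52
merge 37 and 52: 89
Each symbol's bit-cost is frequency × depth; summing gives 203 bits (equivalently 7 + 18 + 37 + 52 + 89).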